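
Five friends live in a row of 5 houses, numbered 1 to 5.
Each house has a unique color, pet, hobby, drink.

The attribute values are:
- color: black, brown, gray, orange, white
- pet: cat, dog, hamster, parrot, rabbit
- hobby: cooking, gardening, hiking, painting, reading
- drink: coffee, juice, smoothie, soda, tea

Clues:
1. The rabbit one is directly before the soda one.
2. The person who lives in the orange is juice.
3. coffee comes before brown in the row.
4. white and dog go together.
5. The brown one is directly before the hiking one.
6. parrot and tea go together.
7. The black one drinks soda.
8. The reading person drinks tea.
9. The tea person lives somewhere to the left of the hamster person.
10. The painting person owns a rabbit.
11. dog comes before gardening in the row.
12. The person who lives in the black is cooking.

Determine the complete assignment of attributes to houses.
Solution:

House | Color | Pet | Hobby | Drink
-----------------------------------
  1   | gray | rabbit | painting | coffee
  2   | black | cat | cooking | soda
  3   | brown | parrot | reading | tea
  4   | white | dog | hiking | smoothie
  5   | orange | hamster | gardening | juice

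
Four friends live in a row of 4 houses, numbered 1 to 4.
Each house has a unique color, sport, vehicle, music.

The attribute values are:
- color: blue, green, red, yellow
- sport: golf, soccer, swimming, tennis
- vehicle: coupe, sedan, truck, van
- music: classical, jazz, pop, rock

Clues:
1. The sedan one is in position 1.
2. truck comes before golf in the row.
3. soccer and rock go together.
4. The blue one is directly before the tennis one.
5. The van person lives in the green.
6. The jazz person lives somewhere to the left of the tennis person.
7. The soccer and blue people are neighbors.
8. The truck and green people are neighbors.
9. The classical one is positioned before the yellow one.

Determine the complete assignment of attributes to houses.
Solution:

House | Color | Sport | Vehicle | Music
---------------------------------------
  1   | red | soccer | sedan | rock
  2   | blue | swimming | truck | jazz
  3   | green | tennis | van | classical
  4   | yellow | golf | coupe | pop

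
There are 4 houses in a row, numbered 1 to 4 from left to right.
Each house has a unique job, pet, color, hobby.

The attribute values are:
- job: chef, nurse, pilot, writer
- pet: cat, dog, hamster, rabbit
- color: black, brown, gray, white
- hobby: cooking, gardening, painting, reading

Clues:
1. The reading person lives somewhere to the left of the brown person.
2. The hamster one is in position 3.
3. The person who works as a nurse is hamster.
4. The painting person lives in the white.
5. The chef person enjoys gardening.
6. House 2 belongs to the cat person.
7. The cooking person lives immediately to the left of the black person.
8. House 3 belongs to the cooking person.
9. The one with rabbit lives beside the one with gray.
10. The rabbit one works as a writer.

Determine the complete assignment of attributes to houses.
Solution:

House | Job | Pet | Color | Hobby
---------------------------------
  1   | writer | rabbit | white | painting
  2   | pilot | cat | gray | reading
  3   | nurse | hamster | brown | cooking
  4   | chef | dog | black | gardening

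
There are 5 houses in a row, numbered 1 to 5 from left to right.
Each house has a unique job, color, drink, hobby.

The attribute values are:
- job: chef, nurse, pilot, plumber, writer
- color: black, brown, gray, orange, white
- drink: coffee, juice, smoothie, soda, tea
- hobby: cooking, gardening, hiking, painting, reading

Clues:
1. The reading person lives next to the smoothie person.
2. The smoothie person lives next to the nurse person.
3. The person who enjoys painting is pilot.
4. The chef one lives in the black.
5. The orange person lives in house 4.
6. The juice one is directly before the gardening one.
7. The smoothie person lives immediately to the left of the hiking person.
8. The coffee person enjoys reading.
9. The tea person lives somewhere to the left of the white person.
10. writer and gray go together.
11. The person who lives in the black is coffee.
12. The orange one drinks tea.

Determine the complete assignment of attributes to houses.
Solution:

House | Job | Color | Drink | Hobby
-----------------------------------
  1   | chef | black | coffee | reading
  2   | writer | gray | smoothie | cooking
  3   | nurse | brown | juice | hiking
  4   | plumber | orange | tea | gardening
  5   | pilot | white | soda | painting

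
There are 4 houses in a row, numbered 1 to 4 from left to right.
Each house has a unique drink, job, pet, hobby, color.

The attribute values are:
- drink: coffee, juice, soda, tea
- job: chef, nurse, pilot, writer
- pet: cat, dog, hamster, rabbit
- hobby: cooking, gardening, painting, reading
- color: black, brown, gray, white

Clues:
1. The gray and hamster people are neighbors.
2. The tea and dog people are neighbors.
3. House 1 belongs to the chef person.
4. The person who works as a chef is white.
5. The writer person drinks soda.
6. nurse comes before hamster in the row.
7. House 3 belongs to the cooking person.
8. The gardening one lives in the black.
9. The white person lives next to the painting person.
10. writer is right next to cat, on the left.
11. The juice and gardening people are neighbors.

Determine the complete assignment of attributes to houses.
Solution:

House | Drink | Job | Pet | Hobby | Color
-----------------------------------------
  1   | tea | chef | rabbit | reading | white
  2   | soda | writer | dog | painting | brown
  3   | juice | nurse | cat | cooking | gray
  4   | coffee | pilot | hamster | gardening | black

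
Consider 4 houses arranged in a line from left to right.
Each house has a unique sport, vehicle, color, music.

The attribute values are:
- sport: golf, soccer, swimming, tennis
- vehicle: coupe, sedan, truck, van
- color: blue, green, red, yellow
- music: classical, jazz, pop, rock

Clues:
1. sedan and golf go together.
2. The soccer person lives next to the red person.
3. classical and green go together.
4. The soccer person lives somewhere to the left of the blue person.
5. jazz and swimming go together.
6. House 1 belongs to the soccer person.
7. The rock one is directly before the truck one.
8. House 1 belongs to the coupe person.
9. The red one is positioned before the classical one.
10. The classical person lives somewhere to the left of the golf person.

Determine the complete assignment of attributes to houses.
Solution:

House | Sport | Vehicle | Color | Music
---------------------------------------
  1   | soccer | coupe | yellow | rock
  2   | swimming | truck | red | jazz
  3   | tennis | van | green | classical
  4   | golf | sedan | blue | pop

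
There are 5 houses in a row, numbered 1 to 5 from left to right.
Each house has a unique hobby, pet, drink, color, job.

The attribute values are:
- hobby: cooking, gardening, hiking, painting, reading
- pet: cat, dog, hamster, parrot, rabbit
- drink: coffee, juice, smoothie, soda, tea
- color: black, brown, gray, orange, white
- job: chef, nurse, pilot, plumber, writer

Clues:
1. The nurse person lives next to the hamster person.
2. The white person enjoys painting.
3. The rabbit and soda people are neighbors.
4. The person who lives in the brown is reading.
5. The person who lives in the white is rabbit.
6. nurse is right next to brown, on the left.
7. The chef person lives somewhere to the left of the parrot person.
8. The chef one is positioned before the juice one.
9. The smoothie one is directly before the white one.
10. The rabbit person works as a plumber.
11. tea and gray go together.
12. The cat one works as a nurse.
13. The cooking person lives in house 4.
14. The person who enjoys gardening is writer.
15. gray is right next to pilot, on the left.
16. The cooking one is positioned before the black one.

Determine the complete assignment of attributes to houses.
Solution:

House | Hobby | Pet | Drink | Color | Job
-----------------------------------------
  1   | hiking | cat | tea | gray | nurse
  2   | reading | hamster | smoothie | brown | pilot
  3   | painting | rabbit | coffee | white | plumber
  4   | cooking | dog | soda | orange | chef
  5   | gardening | parrot | juice | black | writer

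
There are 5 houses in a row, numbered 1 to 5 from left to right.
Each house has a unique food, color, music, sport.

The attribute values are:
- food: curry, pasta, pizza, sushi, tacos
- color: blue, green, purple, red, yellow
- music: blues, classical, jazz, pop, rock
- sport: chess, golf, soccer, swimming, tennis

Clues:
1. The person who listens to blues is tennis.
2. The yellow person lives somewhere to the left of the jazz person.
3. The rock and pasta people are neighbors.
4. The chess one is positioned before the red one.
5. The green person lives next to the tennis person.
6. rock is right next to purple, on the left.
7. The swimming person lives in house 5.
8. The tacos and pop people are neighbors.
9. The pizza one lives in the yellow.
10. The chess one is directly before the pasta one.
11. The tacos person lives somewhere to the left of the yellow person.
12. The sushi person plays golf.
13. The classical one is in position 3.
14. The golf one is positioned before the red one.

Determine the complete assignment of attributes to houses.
Solution:

House | Food | Color | Music | Sport
------------------------------------
  1   | tacos | blue | rock | chess
  2   | pasta | purple | pop | soccer
  3   | sushi | green | classical | golf
  4   | pizza | yellow | blues | tennis
  5   | curry | red | jazz | swimming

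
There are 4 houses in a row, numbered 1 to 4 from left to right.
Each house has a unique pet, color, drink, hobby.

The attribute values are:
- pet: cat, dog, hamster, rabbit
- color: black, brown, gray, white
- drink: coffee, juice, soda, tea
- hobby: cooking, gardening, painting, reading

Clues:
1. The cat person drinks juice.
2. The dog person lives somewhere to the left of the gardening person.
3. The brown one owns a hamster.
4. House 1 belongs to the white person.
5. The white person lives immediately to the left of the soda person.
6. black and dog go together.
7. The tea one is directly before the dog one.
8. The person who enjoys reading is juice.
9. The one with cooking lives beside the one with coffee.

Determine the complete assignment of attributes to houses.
Solution:

House | Pet | Color | Drink | Hobby
-----------------------------------
  1   | rabbit | white | tea | painting
  2   | dog | black | soda | cooking
  3   | hamster | brown | coffee | gardening
  4   | cat | gray | juice | reading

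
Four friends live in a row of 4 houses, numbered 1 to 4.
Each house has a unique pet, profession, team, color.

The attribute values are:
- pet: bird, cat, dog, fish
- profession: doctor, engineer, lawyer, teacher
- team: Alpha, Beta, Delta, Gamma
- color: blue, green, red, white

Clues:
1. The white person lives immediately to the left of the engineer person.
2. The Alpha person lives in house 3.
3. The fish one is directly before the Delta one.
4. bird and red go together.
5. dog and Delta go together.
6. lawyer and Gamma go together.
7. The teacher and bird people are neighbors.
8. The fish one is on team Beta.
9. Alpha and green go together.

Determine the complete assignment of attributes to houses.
Solution:

House | Pet | Profession | Team | Color
---------------------------------------
  1   | fish | doctor | Beta | white
  2   | dog | engineer | Delta | blue
  3   | cat | teacher | Alpha | green
  4   | bird | lawyer | Gamma | red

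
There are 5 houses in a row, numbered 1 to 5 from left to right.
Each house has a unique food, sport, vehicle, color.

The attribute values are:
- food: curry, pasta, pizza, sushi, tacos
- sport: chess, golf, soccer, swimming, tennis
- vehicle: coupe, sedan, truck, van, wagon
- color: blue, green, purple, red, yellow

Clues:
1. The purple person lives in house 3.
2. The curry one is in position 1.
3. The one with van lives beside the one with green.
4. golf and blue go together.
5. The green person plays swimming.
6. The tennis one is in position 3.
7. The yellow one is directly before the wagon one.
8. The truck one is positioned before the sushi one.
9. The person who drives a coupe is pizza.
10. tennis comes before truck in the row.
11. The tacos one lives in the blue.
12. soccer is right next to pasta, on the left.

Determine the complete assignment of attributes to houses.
Solution:

House | Food | Sport | Vehicle | Color
--------------------------------------
  1   | curry | soccer | van | yellow
  2   | pasta | swimming | wagon | green
  3   | pizza | tennis | coupe | purple
  4   | tacos | golf | truck | blue
  5   | sushi | chess | sedan | red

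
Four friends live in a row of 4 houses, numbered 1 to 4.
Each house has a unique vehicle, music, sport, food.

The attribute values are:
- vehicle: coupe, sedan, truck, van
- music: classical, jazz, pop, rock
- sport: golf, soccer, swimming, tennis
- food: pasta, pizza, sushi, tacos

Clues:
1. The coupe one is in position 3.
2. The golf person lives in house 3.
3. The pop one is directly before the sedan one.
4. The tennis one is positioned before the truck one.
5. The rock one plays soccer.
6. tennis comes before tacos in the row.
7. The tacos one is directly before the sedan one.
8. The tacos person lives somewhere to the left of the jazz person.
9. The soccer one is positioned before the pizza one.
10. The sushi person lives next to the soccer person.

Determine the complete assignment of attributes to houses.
Solution:

House | Vehicle | Music | Sport | Food
--------------------------------------
  1   | van | classical | tennis | sushi
  2   | truck | rock | soccer | pasta
  3   | coupe | pop | golf | tacos
  4   | sedan | jazz | swimming | pizza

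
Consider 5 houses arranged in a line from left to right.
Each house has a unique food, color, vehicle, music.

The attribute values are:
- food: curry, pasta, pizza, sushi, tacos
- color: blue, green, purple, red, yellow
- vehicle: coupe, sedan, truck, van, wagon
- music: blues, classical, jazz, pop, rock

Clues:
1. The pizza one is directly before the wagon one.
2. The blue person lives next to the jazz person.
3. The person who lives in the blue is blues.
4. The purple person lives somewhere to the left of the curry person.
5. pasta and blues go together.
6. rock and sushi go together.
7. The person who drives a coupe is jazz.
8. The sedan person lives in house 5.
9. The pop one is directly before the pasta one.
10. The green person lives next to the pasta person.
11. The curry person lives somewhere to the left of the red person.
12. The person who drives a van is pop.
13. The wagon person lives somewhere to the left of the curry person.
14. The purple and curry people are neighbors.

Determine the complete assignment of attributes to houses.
Solution:

House | Food | Color | Vehicle | Music
--------------------------------------
  1   | pizza | green | van | pop
  2   | pasta | blue | wagon | blues
  3   | tacos | purple | coupe | jazz
  4   | curry | yellow | truck | classical
  5   | sushi | red | sedan | rock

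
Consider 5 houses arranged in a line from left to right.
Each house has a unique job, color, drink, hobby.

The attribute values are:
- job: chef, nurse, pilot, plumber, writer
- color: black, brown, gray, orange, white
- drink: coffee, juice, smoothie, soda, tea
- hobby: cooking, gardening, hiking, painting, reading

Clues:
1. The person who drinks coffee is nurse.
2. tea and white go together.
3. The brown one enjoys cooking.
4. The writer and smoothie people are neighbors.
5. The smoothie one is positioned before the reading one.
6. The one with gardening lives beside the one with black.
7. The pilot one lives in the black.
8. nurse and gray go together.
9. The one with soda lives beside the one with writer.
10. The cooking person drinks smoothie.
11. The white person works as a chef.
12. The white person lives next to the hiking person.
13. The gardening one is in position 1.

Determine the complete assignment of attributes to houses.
Solution:

House | Job | Color | Drink | Hobby
-----------------------------------
  1   | chef | white | tea | gardening
  2   | pilot | black | soda | hiking
  3   | writer | orange | juice | painting
  4   | plumber | brown | smoothie | cooking
  5   | nurse | gray | coffee | reading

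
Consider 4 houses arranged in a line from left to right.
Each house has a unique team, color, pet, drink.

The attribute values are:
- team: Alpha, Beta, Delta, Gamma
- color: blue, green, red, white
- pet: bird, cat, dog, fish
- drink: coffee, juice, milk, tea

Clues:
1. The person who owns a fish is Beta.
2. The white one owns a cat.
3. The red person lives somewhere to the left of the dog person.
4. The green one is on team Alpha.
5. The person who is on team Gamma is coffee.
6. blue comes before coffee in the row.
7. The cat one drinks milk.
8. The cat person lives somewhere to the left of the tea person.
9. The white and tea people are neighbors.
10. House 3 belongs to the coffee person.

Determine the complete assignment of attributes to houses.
Solution:

House | Team | Color | Pet | Drink
----------------------------------
  1   | Delta | white | cat | milk
  2   | Beta | blue | fish | tea
  3   | Gamma | red | bird | coffee
  4   | Alpha | green | dog | juice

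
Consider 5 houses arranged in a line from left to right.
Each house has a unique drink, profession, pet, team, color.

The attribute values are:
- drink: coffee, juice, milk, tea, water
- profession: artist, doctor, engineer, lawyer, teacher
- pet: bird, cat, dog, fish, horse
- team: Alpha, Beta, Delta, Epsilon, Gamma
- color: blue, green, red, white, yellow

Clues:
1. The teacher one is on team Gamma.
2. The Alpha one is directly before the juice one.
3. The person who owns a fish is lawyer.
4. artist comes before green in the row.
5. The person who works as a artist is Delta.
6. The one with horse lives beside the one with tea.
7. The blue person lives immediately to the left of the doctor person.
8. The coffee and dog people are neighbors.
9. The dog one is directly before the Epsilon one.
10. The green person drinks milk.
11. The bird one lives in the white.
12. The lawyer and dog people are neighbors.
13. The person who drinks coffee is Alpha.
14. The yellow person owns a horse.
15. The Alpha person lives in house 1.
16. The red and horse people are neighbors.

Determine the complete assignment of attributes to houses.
Solution:

House | Drink | Profession | Pet | Team | Color
-----------------------------------------------
  1   | coffee | lawyer | fish | Alpha | blue
  2   | juice | doctor | dog | Beta | red
  3   | water | engineer | horse | Epsilon | yellow
  4   | tea | artist | bird | Delta | white
  5   | milk | teacher | cat | Gamma | green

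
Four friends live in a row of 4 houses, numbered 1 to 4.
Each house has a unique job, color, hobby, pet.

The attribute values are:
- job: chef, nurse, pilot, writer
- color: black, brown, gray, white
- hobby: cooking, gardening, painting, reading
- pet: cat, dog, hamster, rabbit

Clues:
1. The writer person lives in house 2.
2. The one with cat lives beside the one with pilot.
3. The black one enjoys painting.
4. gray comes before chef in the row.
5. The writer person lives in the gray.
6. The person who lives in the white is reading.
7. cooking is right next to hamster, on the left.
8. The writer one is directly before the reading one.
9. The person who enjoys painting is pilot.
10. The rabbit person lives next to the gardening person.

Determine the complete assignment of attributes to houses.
Solution:

House | Job | Color | Hobby | Pet
---------------------------------
  1   | nurse | brown | cooking | rabbit
  2   | writer | gray | gardening | hamster
  3   | chef | white | reading | cat
  4   | pilot | black | painting | dog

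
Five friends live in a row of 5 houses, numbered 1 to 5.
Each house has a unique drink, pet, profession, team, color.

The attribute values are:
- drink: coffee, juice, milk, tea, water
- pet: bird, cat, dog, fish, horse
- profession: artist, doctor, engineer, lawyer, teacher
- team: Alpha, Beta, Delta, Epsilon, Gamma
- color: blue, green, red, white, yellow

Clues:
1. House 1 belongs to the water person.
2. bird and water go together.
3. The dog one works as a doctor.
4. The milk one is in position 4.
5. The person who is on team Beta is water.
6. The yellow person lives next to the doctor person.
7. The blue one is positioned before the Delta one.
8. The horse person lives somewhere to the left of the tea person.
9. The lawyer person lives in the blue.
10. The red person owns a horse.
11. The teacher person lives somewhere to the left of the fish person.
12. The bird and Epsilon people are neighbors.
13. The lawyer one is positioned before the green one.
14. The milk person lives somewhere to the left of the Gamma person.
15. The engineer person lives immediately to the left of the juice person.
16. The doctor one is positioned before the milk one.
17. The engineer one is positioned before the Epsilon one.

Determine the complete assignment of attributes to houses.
Solution:

House | Drink | Pet | Profession | Team | Color
-----------------------------------------------
  1   | water | bird | engineer | Beta | yellow
  2   | juice | dog | doctor | Epsilon | white
  3   | coffee | cat | lawyer | Alpha | blue
  4   | milk | horse | teacher | Delta | red
  5   | tea | fish | artist | Gamma | green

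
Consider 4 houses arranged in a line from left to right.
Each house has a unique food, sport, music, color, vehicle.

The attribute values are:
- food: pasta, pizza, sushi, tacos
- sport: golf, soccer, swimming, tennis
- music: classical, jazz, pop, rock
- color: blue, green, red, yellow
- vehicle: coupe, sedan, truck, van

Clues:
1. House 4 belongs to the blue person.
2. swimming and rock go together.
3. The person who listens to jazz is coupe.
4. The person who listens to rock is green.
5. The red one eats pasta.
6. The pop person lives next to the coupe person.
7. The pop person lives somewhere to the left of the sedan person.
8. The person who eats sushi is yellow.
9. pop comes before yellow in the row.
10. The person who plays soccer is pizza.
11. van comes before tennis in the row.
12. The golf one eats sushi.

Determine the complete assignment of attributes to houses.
Solution:

House | Food | Sport | Music | Color | Vehicle
----------------------------------------------
  1   | tacos | swimming | rock | green | van
  2   | pasta | tennis | pop | red | truck
  3   | sushi | golf | jazz | yellow | coupe
  4   | pizza | soccer | classical | blue | sedan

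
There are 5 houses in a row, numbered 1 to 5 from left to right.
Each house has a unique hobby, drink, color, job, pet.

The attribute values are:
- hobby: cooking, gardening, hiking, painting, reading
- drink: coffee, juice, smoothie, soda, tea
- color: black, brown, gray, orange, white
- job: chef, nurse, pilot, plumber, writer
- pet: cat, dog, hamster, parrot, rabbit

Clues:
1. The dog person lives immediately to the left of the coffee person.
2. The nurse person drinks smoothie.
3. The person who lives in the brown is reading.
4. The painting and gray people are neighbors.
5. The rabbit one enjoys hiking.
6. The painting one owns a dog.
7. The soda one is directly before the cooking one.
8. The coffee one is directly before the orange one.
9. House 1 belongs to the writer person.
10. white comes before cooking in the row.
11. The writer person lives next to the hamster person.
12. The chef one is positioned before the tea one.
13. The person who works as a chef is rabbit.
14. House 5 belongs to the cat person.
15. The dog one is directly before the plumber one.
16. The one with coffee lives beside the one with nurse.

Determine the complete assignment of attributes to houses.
Solution:

House | Hobby | Drink | Color | Job | Pet
-----------------------------------------
  1   | painting | soda | white | writer | dog
  2   | cooking | coffee | gray | plumber | hamster
  3   | gardening | smoothie | orange | nurse | parrot
  4   | hiking | juice | black | chef | rabbit
  5   | reading | tea | brown | pilot | cat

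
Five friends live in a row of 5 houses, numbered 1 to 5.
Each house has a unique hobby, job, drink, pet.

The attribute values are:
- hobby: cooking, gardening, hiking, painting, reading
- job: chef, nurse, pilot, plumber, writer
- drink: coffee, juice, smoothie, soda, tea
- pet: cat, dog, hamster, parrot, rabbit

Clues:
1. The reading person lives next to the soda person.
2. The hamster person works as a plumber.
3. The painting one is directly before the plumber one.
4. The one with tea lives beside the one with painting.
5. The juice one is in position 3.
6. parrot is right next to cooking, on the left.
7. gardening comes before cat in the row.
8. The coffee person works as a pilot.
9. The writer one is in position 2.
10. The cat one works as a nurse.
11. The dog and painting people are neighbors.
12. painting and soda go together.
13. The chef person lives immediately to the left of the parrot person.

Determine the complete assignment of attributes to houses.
Solution:

House | Hobby | Job | Drink | Pet
---------------------------------
  1   | reading | chef | tea | dog
  2   | painting | writer | soda | parrot
  3   | cooking | plumber | juice | hamster
  4   | gardening | pilot | coffee | rabbit
  5   | hiking | nurse | smoothie | cat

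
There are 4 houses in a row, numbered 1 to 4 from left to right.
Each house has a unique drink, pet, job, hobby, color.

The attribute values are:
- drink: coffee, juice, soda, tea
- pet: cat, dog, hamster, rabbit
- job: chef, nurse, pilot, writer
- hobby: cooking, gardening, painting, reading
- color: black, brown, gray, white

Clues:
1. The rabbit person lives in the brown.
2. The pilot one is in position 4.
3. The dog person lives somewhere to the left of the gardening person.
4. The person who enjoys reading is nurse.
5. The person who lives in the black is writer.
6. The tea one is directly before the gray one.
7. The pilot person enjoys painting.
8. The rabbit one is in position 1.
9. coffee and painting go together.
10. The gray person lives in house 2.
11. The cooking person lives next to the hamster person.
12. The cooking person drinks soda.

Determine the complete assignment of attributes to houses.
Solution:

House | Drink | Pet | Job | Hobby | Color
-----------------------------------------
  1   | tea | rabbit | nurse | reading | brown
  2   | soda | dog | chef | cooking | gray
  3   | juice | hamster | writer | gardening | black
  4   | coffee | cat | pilot | painting | white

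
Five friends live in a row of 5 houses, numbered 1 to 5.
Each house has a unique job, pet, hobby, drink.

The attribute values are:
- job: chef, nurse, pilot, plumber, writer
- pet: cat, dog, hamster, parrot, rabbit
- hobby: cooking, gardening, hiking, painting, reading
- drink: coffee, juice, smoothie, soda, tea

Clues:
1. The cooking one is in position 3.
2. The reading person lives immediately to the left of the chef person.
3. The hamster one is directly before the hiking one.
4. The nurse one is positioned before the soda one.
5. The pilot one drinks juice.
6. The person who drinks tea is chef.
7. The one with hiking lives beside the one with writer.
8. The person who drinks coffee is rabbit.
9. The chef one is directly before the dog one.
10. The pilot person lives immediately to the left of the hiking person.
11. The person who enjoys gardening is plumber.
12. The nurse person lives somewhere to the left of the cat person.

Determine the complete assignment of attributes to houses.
Solution:

House | Job | Pet | Hobby | Drink
---------------------------------
  1   | pilot | hamster | reading | juice
  2   | chef | parrot | hiking | tea
  3   | writer | dog | cooking | smoothie
  4   | nurse | rabbit | painting | coffee
  5   | plumber | cat | gardening | soda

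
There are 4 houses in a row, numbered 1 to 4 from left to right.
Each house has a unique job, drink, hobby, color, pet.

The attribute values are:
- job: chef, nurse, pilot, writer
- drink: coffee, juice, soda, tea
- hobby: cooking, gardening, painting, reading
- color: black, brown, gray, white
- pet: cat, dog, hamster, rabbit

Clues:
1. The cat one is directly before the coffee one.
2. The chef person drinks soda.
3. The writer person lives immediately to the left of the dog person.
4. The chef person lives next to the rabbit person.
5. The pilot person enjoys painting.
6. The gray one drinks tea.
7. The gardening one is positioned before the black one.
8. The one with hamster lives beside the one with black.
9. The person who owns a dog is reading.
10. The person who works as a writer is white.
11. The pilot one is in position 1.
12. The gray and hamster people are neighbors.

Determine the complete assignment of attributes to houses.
Solution:

House | Job | Drink | Hobby | Color | Pet
-----------------------------------------
  1   | pilot | tea | painting | gray | cat
  2   | writer | coffee | gardening | white | hamster
  3   | chef | soda | reading | black | dog
  4   | nurse | juice | cooking | brown | rabbit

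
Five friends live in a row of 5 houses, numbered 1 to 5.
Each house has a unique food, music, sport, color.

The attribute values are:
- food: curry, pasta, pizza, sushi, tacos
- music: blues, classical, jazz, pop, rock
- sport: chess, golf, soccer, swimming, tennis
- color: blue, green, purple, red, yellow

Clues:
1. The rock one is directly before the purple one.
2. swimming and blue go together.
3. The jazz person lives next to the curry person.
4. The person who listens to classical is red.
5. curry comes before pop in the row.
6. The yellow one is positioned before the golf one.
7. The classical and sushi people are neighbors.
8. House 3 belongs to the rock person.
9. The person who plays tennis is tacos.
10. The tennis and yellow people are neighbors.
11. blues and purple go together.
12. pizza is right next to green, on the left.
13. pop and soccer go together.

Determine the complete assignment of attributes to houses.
Solution:

House | Food | Music | Sport | Color
------------------------------------
  1   | tacos | classical | tennis | red
  2   | sushi | jazz | chess | yellow
  3   | curry | rock | swimming | blue
  4   | pizza | blues | golf | purple
  5   | pasta | pop | soccer | green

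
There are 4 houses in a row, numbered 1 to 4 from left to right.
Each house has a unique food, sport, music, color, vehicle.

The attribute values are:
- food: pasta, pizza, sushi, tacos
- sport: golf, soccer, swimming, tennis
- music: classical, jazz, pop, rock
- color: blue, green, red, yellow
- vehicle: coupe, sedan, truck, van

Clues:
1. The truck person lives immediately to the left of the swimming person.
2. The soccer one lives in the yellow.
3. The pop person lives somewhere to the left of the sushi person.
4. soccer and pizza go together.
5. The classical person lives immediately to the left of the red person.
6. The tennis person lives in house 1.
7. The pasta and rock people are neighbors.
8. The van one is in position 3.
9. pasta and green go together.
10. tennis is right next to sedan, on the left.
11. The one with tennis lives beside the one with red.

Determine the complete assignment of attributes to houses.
Solution:

House | Food | Sport | Music | Color | Vehicle
----------------------------------------------
  1   | pasta | tennis | classical | green | truck
  2   | tacos | swimming | rock | red | sedan
  3   | pizza | soccer | pop | yellow | van
  4   | sushi | golf | jazz | blue | coupe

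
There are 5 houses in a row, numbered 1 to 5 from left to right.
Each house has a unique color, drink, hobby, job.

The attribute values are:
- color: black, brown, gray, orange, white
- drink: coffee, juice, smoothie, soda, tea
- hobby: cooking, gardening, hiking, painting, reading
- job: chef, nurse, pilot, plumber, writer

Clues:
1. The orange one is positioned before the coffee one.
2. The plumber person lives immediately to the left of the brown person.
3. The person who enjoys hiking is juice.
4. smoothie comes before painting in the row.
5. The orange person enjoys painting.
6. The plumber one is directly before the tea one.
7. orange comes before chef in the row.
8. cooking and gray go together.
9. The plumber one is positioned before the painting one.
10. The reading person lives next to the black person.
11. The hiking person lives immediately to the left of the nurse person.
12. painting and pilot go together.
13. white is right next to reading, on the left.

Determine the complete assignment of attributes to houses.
Solution:

House | Color | Drink | Hobby | Job
-----------------------------------
  1   | white | juice | hiking | plumber
  2   | brown | tea | reading | nurse
  3   | black | smoothie | gardening | writer
  4   | orange | soda | painting | pilot
  5   | gray | coffee | cooking | chef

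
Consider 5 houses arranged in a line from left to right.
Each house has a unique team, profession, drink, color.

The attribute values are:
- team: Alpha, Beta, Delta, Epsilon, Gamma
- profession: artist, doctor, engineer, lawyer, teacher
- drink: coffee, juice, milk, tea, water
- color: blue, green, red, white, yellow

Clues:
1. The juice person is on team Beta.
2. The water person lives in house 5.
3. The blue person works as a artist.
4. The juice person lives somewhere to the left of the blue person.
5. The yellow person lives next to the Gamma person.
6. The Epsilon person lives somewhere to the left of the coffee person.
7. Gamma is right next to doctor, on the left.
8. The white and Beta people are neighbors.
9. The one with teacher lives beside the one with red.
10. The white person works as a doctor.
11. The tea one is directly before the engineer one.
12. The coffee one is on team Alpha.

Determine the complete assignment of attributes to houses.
Solution:

House | Team | Profession | Drink | Color
-----------------------------------------
  1   | Epsilon | teacher | tea | yellow
  2   | Gamma | engineer | milk | red
  3   | Alpha | doctor | coffee | white
  4   | Beta | lawyer | juice | green
  5   | Delta | artist | water | blue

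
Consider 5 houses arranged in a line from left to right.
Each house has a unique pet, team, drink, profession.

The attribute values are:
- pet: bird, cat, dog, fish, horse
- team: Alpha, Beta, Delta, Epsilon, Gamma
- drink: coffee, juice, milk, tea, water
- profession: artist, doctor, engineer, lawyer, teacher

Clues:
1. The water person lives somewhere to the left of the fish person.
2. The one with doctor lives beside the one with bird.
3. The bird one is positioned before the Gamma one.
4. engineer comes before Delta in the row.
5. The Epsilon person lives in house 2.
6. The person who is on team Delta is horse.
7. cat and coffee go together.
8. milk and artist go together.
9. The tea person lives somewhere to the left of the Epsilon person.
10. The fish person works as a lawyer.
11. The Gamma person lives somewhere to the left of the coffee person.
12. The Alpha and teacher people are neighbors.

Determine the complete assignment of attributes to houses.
Solution:

House | Pet | Team | Drink | Profession
---------------------------------------
  1   | dog | Alpha | tea | doctor
  2   | bird | Epsilon | water | teacher
  3   | fish | Gamma | juice | lawyer
  4   | cat | Beta | coffee | engineer
  5   | horse | Delta | milk | artist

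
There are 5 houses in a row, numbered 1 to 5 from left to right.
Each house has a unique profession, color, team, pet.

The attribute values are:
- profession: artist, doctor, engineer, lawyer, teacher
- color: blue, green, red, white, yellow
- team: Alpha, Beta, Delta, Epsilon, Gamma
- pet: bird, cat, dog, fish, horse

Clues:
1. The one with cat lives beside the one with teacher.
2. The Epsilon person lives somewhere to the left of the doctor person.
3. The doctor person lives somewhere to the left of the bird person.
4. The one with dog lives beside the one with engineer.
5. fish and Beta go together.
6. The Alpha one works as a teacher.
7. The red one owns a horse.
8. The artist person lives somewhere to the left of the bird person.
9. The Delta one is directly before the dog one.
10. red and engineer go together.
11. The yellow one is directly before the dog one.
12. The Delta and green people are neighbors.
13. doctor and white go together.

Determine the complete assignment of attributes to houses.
Solution:

House | Profession | Color | Team | Pet
---------------------------------------
  1   | artist | yellow | Delta | cat
  2   | teacher | green | Alpha | dog
  3   | engineer | red | Epsilon | horse
  4   | doctor | white | Beta | fish
  5   | lawyer | blue | Gamma | bird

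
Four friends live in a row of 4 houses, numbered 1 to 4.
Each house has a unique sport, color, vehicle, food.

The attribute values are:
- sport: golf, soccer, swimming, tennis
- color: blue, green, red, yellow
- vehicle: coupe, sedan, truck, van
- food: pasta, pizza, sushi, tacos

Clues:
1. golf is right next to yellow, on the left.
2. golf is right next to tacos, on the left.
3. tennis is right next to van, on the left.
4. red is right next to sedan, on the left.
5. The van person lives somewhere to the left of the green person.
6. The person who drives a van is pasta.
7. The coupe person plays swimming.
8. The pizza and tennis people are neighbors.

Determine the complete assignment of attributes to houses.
Solution:

House | Sport | Color | Vehicle | Food
--------------------------------------
  1   | golf | red | truck | pizza
  2   | tennis | yellow | sedan | tacos
  3   | soccer | blue | van | pasta
  4   | swimming | green | coupe | sushi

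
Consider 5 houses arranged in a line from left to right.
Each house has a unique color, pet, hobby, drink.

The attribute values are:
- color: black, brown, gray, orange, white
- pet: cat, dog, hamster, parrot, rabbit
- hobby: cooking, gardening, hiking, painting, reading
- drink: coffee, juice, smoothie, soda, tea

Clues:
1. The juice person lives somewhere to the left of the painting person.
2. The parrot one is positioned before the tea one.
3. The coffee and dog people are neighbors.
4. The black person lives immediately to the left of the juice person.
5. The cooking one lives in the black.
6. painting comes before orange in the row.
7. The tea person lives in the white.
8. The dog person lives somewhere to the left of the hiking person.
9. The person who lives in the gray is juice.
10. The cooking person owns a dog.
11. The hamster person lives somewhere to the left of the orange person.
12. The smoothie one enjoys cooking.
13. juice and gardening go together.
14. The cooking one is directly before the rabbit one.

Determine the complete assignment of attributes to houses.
Solution:

House | Color | Pet | Hobby | Drink
-----------------------------------
  1   | brown | parrot | reading | coffee
  2   | black | dog | cooking | smoothie
  3   | gray | rabbit | gardening | juice
  4   | white | hamster | painting | tea
  5   | orange | cat | hiking | soda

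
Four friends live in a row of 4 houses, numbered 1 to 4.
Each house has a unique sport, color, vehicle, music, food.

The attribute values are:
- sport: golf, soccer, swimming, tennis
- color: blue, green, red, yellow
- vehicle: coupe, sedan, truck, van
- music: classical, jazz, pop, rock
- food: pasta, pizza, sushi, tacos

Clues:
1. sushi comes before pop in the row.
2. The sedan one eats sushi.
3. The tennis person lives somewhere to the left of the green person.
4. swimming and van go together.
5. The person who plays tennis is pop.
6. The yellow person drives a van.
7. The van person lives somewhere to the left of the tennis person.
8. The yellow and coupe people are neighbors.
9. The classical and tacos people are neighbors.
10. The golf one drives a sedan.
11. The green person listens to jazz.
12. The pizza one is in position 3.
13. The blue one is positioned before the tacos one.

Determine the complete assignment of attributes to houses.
Solution:

House | Sport | Color | Vehicle | Music | Food
----------------------------------------------
  1   | golf | blue | sedan | classical | sushi
  2   | swimming | yellow | van | rock | tacos
  3   | tennis | red | coupe | pop | pizza
  4   | soccer | green | truck | jazz | pasta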